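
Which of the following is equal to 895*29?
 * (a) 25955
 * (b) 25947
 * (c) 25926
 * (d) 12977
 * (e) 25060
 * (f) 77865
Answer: a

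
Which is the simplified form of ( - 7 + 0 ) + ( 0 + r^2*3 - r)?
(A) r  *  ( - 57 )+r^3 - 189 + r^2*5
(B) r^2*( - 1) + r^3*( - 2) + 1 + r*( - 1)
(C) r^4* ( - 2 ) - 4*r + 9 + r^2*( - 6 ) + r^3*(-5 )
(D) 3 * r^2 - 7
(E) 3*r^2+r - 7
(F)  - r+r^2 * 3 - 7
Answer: F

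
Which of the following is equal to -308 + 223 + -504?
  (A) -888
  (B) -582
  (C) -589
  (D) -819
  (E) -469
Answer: C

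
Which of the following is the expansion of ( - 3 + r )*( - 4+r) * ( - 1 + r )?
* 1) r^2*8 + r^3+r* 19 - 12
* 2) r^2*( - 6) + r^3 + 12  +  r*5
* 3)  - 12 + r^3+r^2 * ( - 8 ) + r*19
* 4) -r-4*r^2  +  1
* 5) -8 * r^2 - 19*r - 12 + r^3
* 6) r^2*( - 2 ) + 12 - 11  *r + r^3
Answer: 3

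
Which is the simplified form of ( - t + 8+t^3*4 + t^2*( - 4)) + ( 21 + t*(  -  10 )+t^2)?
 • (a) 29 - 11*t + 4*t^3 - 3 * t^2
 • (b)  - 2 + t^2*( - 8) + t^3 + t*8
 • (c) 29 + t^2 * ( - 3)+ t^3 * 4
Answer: a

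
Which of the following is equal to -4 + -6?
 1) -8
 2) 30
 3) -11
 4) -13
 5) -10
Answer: 5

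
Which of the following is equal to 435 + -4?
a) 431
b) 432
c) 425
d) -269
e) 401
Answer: a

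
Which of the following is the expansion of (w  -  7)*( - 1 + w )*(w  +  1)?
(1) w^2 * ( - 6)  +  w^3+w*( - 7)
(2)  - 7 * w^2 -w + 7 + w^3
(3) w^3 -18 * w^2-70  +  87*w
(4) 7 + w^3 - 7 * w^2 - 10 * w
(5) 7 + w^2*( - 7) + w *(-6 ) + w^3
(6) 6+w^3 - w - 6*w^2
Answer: 2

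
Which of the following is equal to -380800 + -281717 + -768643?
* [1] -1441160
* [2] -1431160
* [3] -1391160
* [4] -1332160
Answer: 2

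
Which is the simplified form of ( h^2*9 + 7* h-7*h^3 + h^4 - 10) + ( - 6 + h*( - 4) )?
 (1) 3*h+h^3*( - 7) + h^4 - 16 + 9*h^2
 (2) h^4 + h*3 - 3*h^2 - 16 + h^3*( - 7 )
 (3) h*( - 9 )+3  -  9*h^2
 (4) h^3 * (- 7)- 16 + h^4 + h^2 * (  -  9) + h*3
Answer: 1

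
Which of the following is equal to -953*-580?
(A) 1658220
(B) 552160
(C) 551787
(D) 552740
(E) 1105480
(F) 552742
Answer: D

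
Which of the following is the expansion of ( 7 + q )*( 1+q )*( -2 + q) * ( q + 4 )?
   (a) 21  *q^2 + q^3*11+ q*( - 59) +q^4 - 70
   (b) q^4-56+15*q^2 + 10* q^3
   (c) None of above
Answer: c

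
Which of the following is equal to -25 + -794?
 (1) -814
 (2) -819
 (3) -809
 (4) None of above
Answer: 2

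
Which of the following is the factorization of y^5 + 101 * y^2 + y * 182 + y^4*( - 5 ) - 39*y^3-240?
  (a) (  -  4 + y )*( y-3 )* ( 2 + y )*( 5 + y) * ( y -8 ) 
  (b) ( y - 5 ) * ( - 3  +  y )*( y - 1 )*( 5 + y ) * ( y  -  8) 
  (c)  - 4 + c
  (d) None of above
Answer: d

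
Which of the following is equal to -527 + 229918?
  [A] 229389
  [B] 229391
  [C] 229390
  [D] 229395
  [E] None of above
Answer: B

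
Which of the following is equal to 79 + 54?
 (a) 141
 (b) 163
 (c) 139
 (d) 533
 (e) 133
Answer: e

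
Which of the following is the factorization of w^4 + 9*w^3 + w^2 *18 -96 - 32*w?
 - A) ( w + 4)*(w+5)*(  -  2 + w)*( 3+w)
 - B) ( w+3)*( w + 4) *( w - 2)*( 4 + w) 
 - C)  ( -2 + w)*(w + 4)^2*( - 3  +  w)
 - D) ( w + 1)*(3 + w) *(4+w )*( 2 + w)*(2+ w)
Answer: B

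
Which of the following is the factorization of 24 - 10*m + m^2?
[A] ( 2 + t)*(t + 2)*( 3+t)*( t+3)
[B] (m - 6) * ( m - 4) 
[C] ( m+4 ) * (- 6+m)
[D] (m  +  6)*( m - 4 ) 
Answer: B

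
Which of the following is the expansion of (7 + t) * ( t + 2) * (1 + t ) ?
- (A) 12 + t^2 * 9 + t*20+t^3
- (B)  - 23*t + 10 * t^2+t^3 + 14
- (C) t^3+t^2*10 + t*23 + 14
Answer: C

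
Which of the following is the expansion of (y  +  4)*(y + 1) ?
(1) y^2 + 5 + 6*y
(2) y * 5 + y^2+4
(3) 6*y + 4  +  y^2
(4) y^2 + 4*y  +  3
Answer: 2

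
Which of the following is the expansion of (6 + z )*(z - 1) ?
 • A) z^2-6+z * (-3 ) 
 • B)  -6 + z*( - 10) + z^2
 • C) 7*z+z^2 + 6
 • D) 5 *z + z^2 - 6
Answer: D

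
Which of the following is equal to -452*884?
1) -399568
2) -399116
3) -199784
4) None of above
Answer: 1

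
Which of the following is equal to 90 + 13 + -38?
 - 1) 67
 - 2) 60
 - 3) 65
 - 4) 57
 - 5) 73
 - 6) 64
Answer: 3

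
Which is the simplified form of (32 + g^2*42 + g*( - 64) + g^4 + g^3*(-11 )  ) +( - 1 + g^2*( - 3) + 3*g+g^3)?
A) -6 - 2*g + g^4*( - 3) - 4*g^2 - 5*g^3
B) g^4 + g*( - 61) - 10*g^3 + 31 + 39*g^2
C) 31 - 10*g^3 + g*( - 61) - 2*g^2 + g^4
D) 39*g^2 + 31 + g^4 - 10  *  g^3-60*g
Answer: B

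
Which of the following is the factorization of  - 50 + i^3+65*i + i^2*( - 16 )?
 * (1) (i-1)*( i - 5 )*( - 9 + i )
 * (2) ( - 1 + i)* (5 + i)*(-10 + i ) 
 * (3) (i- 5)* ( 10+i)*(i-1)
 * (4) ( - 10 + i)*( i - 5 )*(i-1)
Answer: 4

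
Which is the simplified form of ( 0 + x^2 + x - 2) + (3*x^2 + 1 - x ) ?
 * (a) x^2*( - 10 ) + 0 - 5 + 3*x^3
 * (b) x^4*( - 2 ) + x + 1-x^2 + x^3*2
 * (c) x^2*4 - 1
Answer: c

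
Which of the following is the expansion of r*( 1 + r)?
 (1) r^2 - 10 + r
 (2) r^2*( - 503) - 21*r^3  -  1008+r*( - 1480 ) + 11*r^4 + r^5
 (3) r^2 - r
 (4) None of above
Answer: 4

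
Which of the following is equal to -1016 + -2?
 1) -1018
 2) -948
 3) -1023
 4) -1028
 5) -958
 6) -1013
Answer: 1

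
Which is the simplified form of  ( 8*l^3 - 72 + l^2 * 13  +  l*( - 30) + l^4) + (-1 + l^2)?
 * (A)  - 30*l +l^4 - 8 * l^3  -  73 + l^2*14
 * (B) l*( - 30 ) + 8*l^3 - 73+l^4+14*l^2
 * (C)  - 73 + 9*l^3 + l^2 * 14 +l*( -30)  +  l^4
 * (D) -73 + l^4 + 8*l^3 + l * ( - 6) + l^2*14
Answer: B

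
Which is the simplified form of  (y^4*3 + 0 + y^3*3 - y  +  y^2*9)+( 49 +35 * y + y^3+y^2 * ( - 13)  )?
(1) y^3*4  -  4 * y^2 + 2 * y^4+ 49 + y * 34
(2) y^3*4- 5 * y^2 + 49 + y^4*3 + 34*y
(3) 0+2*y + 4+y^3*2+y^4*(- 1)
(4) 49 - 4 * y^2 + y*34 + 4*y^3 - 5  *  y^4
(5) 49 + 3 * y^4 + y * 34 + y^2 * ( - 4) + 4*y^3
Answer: 5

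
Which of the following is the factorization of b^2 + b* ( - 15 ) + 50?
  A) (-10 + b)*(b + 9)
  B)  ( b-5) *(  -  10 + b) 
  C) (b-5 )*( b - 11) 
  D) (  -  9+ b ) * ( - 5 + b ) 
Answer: B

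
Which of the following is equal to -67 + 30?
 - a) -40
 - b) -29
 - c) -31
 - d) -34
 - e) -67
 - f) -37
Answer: f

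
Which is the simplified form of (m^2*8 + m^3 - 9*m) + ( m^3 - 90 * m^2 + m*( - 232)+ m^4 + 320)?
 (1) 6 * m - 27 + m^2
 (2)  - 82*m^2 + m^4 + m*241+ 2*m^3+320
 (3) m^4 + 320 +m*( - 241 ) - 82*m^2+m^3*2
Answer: 3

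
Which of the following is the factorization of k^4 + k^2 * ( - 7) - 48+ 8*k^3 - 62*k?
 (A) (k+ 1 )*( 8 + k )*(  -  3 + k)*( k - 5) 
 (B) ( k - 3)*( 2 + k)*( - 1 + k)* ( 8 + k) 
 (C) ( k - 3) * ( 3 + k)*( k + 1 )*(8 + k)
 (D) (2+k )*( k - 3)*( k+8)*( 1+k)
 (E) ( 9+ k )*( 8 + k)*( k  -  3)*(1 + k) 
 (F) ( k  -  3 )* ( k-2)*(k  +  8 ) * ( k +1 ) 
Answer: D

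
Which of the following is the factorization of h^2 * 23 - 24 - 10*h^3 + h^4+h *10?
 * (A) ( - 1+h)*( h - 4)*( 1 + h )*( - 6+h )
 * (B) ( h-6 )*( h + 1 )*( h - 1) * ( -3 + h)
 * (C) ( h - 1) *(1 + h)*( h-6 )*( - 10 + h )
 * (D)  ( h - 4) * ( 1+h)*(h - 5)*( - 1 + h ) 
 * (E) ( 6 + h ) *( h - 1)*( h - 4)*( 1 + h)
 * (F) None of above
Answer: A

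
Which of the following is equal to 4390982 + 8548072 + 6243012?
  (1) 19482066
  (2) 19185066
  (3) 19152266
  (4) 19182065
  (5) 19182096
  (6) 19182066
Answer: 6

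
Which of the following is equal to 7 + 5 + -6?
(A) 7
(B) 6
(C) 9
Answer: B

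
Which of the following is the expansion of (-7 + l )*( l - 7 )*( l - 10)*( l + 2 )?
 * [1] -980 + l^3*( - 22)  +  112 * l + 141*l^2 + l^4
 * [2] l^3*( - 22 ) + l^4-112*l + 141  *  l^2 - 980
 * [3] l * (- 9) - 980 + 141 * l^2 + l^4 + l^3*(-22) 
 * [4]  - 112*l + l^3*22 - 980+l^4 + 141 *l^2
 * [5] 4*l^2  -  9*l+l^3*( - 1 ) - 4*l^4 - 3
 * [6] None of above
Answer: 2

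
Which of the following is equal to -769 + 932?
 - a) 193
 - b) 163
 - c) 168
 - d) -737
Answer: b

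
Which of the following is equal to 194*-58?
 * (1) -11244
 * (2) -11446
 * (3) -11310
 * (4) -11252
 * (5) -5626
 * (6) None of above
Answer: 4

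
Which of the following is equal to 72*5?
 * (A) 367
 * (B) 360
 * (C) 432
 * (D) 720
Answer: B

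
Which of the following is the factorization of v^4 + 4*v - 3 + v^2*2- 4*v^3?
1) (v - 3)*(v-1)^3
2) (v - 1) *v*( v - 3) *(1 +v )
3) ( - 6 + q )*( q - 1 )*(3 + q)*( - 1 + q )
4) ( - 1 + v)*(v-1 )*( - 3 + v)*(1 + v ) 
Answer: 4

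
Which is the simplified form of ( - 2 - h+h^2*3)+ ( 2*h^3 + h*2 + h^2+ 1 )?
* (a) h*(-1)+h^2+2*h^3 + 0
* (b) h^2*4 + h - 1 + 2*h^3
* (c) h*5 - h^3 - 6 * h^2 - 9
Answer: b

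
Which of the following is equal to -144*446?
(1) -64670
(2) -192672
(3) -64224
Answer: 3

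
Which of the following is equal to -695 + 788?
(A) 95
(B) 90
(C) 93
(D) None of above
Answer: C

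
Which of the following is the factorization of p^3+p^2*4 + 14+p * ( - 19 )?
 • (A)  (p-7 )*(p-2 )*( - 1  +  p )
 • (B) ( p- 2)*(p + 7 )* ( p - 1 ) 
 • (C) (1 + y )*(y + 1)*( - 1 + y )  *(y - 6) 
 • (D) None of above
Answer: B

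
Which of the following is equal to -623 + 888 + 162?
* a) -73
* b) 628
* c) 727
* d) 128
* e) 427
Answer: e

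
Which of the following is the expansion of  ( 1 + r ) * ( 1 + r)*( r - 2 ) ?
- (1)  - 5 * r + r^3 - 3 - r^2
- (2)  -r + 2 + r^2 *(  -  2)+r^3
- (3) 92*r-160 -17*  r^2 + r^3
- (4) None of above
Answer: 4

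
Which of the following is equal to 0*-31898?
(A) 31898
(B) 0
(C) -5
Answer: B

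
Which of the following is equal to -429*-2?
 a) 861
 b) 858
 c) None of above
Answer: b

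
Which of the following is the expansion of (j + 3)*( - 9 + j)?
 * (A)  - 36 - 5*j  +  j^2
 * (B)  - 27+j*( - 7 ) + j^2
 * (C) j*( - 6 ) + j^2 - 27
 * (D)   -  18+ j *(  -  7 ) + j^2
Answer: C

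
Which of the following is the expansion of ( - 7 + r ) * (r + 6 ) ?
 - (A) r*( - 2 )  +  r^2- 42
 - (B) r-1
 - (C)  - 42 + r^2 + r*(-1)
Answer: C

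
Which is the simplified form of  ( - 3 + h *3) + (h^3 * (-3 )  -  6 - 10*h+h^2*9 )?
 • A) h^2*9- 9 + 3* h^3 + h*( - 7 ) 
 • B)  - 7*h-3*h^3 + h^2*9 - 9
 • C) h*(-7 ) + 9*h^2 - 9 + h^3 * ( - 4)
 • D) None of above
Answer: B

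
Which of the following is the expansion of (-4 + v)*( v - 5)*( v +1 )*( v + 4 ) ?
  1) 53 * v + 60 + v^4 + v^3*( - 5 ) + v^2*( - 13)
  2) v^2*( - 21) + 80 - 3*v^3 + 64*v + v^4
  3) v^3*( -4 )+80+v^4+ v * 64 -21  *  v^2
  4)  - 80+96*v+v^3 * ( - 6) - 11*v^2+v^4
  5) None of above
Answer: 3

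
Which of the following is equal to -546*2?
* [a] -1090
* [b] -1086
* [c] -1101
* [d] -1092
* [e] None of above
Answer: d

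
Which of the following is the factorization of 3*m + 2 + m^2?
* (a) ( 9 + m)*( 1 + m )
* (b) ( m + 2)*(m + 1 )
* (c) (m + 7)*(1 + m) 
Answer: b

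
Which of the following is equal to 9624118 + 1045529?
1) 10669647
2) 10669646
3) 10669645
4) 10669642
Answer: 1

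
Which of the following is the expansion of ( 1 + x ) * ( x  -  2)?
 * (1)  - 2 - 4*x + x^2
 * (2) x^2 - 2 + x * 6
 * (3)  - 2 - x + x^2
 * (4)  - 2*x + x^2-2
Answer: 3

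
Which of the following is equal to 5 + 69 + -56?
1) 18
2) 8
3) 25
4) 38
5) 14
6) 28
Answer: 1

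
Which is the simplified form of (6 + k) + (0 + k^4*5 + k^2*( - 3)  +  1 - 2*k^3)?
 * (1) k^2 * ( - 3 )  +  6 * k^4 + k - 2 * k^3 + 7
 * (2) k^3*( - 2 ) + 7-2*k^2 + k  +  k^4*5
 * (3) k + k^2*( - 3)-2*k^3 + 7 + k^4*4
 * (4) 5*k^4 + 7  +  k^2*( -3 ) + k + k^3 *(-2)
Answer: 4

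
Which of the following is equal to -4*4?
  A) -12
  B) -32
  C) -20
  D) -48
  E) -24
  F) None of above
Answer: F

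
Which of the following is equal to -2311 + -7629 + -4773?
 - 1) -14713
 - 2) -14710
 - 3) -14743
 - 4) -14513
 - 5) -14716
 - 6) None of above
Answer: 1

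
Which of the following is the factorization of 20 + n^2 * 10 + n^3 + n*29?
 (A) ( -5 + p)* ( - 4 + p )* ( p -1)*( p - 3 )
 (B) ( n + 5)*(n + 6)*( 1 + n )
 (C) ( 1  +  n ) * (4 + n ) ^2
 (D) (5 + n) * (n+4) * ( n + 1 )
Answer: D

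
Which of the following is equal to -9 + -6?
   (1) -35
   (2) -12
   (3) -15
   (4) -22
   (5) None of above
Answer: 3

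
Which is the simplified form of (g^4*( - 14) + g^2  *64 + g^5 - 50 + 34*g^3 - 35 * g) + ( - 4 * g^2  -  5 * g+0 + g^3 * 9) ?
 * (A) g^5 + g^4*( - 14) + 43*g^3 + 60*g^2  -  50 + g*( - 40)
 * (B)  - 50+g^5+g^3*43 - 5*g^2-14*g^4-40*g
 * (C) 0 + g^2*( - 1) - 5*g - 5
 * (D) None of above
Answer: A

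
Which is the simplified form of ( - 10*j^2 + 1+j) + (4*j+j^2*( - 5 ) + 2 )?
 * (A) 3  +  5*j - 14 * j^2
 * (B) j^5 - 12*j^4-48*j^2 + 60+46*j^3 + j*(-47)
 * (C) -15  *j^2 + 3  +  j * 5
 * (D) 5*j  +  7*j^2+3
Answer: C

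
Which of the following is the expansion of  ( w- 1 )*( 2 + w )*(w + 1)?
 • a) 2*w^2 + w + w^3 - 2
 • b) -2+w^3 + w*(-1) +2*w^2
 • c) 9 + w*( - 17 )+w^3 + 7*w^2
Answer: b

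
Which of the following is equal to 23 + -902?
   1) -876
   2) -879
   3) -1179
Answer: 2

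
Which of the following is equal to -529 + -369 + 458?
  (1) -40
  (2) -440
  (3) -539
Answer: 2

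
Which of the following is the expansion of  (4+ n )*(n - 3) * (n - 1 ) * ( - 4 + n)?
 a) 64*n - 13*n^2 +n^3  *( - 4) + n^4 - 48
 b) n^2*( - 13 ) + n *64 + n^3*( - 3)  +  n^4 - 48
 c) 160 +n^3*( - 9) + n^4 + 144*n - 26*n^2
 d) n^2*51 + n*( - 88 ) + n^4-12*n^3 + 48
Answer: a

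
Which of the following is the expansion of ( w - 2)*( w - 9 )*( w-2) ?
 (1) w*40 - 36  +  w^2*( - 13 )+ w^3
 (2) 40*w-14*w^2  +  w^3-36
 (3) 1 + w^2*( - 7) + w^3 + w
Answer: 1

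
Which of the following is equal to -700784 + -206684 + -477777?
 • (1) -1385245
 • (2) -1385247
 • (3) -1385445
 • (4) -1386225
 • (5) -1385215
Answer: 1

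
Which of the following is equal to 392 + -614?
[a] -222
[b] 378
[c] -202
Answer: a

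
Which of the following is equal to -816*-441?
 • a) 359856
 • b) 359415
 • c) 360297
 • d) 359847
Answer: a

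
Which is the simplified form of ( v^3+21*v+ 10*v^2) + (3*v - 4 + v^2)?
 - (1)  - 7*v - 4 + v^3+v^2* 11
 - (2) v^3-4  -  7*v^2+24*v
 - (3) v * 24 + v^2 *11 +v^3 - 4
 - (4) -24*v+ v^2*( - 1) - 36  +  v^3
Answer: 3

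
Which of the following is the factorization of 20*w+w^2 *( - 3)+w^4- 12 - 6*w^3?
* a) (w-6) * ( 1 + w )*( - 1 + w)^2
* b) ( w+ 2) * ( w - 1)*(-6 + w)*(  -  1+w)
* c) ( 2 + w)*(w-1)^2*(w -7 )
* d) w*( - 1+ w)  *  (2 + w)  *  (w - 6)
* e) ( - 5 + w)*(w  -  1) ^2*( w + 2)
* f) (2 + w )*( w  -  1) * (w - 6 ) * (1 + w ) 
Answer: b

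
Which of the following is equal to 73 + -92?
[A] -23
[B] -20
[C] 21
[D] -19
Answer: D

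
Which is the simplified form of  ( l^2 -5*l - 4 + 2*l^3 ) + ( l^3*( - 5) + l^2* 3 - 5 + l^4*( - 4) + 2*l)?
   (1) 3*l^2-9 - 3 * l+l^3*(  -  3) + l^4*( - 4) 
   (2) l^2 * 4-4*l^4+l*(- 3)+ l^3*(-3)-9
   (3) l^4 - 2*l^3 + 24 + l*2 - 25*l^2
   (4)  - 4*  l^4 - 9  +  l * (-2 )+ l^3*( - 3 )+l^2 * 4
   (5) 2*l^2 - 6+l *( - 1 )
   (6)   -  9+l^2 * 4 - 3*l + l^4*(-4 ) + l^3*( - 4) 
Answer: 2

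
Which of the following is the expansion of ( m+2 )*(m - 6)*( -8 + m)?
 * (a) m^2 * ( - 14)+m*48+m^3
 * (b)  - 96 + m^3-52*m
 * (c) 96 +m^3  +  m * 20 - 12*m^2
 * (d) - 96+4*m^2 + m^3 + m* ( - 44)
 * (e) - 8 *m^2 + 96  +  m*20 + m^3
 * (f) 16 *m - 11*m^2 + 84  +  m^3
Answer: c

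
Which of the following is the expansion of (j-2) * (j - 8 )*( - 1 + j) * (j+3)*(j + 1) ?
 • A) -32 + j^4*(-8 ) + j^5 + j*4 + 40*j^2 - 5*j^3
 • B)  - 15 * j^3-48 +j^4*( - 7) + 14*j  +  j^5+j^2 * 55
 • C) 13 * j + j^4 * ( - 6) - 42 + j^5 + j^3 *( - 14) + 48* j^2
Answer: B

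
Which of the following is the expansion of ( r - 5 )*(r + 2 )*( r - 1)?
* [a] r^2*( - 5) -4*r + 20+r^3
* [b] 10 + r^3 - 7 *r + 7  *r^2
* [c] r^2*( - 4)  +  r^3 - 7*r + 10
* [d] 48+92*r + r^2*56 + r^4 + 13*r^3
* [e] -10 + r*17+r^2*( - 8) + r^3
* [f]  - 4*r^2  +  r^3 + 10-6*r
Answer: c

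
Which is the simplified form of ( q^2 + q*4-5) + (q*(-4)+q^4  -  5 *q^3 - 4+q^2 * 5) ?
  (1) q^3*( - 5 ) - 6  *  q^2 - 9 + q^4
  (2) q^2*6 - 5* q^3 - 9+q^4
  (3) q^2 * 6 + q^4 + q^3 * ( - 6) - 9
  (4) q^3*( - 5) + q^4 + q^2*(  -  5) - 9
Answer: 2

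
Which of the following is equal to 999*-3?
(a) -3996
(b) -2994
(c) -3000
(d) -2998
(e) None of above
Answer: e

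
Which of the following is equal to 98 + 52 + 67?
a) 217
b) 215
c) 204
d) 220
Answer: a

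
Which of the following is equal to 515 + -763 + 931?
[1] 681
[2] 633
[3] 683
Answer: 3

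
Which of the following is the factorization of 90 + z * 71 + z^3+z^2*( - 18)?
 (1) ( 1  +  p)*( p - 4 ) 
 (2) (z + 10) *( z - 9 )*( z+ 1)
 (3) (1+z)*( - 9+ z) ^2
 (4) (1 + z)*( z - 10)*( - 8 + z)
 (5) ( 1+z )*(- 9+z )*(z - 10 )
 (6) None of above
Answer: 5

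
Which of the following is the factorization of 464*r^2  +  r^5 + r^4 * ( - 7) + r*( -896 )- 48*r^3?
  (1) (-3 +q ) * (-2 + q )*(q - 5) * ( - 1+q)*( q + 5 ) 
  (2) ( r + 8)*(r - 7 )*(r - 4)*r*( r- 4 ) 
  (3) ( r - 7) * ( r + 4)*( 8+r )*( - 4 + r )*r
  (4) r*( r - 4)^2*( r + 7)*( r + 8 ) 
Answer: 2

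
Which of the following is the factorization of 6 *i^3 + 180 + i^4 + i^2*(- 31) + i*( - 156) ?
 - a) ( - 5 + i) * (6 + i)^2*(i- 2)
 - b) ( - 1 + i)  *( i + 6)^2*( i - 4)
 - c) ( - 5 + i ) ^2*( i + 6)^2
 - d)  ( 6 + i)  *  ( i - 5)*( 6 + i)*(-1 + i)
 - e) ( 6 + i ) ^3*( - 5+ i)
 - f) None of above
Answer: d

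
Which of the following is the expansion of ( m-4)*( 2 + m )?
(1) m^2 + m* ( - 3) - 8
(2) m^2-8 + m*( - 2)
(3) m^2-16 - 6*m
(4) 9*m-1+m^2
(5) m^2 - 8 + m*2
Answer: 2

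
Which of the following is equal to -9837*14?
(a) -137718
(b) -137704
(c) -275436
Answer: a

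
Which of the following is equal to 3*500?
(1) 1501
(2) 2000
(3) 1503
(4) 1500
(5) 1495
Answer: 4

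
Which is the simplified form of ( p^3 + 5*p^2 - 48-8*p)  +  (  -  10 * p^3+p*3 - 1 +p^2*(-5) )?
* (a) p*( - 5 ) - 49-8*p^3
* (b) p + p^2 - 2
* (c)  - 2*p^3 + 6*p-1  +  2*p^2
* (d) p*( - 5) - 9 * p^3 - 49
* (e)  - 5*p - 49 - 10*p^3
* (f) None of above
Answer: d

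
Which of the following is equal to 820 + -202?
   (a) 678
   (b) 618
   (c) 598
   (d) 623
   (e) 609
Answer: b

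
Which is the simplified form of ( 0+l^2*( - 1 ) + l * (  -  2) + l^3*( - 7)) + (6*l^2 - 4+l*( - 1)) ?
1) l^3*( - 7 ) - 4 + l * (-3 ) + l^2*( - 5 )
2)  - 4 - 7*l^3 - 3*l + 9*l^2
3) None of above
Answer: 3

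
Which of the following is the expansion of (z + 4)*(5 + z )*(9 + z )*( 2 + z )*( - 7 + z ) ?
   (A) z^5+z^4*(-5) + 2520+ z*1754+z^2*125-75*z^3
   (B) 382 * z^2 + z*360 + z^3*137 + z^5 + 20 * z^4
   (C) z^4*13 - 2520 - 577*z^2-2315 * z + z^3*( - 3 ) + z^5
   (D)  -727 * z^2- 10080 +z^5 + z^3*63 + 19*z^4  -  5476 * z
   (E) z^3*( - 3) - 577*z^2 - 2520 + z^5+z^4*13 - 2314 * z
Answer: E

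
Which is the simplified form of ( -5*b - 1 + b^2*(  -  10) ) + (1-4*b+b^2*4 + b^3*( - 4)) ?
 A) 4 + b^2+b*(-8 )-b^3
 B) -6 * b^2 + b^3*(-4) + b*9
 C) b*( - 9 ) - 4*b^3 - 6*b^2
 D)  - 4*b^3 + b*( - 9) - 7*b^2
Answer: C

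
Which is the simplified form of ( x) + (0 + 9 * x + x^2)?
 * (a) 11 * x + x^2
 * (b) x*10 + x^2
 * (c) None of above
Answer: b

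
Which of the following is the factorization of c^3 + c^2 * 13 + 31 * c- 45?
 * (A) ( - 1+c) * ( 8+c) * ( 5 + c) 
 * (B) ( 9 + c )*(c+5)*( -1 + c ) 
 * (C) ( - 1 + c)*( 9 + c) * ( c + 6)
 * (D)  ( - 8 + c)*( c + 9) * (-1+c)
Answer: B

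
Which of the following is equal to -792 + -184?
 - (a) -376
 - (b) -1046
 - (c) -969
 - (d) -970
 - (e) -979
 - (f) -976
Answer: f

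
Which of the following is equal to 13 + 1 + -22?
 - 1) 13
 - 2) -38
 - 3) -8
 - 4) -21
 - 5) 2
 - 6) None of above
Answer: 3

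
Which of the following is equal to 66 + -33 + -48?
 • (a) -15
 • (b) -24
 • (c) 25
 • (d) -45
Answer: a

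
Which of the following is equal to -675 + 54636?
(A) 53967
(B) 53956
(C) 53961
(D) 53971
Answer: C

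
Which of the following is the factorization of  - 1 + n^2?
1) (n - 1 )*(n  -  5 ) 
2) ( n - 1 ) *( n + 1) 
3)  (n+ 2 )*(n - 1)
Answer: 2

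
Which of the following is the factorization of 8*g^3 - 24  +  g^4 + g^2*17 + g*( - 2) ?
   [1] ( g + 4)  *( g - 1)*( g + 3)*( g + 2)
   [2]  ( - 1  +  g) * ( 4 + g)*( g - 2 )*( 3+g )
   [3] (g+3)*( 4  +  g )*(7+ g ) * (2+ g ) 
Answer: 1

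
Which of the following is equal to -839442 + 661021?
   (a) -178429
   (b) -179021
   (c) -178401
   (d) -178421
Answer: d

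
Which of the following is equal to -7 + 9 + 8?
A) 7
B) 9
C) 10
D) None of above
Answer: C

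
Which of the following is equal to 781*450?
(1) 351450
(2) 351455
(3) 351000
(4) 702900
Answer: 1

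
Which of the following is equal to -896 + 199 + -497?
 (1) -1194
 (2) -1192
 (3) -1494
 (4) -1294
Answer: 1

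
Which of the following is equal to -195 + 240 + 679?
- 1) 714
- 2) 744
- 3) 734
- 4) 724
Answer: 4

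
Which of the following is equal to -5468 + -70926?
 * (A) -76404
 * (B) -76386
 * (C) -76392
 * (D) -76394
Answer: D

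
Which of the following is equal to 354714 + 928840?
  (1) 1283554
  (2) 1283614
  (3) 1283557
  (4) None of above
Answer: 1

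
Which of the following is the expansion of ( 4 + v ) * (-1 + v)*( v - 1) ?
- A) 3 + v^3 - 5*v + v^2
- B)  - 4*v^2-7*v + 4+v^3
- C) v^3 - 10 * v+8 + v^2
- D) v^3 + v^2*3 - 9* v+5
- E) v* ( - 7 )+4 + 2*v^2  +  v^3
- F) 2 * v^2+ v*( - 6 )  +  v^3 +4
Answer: E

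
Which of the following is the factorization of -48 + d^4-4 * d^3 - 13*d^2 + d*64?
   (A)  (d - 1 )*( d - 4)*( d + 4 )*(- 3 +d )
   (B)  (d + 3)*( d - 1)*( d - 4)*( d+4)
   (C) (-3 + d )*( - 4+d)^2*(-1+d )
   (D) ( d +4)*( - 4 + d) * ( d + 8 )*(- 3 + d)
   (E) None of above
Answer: A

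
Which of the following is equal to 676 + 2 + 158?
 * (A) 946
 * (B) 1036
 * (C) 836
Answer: C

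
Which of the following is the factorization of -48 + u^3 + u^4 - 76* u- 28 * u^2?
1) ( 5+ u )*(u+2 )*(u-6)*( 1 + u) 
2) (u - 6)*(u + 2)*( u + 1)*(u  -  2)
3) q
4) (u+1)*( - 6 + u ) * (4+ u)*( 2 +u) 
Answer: 4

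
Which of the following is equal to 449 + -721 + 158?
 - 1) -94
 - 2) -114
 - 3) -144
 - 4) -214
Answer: 2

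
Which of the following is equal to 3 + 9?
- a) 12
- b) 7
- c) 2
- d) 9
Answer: a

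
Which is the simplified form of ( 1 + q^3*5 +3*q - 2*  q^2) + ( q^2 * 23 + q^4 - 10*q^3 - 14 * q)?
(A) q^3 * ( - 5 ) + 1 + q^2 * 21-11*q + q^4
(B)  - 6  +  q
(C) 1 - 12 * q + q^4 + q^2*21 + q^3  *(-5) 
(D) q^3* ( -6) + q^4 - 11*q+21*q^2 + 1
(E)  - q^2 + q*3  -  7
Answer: A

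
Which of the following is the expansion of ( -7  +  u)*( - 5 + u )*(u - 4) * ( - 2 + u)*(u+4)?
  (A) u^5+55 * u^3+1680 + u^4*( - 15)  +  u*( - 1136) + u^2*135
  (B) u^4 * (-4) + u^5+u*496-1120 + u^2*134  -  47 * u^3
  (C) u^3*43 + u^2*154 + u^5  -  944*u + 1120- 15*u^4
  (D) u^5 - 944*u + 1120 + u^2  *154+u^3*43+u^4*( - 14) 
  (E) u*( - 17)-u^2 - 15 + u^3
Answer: D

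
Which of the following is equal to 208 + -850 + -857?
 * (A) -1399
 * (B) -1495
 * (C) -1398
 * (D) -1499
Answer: D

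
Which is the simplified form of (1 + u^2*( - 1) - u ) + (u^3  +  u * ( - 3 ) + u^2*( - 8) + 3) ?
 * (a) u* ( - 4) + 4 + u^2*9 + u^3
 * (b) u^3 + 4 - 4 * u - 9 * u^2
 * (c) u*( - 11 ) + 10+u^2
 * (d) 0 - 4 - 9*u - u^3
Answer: b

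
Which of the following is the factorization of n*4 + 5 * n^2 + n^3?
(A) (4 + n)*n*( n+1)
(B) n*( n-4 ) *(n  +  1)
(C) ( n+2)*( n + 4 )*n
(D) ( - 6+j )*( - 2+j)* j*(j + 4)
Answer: A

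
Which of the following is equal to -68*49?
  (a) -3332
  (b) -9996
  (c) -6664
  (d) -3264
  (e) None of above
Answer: a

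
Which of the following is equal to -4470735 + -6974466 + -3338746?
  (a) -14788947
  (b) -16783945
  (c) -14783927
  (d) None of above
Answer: d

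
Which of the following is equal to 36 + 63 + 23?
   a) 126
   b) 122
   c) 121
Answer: b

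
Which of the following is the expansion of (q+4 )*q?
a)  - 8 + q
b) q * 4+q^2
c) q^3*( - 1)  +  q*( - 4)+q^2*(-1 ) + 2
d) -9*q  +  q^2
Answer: b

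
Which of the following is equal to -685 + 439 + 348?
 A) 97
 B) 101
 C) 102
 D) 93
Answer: C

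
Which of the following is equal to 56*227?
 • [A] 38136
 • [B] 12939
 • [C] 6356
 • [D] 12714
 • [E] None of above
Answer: E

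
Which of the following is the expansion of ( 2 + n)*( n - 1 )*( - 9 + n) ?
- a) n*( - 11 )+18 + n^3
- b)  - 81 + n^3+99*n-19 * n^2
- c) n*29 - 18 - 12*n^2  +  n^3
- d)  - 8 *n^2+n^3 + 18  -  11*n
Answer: d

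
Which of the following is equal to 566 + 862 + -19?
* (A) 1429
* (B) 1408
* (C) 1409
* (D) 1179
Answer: C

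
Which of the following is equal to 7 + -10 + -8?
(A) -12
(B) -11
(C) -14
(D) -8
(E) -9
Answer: B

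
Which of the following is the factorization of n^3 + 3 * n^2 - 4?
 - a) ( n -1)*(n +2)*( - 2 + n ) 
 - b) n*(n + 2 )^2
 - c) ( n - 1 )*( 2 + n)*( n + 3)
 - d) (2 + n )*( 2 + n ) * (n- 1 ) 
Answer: d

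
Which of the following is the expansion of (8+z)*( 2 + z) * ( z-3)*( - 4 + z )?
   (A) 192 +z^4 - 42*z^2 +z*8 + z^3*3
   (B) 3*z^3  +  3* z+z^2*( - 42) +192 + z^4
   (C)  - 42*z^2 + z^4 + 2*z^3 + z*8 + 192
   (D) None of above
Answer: A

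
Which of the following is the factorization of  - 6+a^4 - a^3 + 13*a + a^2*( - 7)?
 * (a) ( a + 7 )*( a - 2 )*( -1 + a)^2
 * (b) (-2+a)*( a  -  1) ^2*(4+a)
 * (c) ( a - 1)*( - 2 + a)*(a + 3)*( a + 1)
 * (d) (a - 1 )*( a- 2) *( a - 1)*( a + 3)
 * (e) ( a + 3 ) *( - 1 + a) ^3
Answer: d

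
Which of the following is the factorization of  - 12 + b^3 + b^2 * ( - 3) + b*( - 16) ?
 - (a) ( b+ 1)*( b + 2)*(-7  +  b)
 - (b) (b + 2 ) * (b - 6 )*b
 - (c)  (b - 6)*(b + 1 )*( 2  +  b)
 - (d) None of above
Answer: c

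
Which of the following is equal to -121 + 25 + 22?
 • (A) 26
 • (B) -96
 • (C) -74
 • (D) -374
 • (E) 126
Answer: C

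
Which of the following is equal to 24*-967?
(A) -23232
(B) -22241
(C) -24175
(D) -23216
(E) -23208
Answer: E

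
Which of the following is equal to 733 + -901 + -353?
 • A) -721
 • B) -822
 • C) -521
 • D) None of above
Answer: C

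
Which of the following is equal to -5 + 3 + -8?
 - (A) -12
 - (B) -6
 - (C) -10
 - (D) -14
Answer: C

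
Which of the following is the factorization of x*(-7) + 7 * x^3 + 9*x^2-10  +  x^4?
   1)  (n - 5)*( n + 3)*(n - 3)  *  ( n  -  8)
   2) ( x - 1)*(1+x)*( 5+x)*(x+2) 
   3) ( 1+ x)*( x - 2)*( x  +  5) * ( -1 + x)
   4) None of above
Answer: 2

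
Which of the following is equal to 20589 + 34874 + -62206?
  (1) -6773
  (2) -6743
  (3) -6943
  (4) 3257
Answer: 2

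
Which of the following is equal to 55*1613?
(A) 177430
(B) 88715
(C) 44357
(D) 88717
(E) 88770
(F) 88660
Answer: B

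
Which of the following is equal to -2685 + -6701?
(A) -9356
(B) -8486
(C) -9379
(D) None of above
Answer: D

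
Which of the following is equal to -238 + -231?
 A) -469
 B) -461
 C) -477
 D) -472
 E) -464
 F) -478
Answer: A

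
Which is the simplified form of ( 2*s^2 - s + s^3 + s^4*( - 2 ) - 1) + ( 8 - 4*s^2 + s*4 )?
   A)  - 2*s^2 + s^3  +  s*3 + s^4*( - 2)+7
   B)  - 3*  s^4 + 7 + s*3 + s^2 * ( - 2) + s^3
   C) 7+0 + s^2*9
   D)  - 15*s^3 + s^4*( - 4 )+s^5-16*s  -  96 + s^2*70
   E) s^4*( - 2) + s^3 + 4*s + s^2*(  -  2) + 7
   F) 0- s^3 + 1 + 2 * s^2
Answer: A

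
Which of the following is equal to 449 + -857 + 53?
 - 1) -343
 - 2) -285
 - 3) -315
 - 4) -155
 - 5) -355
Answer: 5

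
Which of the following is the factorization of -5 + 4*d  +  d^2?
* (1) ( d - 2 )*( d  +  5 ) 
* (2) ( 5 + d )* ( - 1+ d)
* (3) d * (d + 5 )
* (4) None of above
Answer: 2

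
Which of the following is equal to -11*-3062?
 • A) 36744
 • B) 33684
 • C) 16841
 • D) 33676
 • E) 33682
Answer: E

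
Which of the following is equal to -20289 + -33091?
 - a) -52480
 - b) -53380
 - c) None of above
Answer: b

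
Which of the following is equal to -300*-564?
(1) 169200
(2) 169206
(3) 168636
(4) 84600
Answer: 1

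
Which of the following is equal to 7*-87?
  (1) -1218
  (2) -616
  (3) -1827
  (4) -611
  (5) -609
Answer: 5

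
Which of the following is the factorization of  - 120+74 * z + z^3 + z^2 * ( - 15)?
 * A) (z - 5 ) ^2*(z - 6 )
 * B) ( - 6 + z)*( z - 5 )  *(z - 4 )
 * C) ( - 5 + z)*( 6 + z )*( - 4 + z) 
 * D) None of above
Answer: B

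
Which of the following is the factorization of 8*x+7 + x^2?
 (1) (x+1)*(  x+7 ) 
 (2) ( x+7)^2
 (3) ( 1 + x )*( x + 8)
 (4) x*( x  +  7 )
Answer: 1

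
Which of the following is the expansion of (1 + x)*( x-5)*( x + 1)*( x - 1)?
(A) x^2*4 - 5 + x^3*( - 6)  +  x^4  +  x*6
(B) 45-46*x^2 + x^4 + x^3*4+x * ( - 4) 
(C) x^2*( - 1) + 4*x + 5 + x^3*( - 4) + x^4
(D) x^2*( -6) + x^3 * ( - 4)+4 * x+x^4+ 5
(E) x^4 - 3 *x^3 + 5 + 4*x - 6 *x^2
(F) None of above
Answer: D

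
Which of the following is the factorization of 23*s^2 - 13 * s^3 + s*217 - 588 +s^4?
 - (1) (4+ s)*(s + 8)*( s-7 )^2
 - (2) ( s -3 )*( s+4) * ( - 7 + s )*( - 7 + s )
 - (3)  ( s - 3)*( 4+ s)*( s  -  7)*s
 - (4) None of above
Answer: 2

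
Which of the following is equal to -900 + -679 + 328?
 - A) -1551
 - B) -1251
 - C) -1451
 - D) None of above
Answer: B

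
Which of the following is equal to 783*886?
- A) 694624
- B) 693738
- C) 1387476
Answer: B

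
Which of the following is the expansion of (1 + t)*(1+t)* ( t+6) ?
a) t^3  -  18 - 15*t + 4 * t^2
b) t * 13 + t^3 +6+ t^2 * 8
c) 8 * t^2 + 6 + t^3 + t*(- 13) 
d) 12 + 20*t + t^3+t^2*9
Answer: b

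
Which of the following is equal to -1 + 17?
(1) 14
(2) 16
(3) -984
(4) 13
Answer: 2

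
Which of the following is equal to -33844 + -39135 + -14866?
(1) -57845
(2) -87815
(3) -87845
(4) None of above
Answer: 3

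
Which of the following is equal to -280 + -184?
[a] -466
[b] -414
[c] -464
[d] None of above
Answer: c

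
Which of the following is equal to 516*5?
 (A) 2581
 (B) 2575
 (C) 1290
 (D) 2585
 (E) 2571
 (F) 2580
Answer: F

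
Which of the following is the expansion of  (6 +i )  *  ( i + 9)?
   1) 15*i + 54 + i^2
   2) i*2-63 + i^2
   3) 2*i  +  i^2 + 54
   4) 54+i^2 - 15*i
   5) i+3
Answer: 1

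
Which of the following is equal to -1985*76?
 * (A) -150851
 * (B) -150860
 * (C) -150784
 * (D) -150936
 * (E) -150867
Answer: B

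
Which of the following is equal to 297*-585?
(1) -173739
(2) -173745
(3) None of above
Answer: 2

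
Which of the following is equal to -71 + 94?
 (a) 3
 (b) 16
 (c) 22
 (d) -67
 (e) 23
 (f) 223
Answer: e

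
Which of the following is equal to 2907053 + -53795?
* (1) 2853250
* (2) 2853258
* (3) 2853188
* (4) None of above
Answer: 2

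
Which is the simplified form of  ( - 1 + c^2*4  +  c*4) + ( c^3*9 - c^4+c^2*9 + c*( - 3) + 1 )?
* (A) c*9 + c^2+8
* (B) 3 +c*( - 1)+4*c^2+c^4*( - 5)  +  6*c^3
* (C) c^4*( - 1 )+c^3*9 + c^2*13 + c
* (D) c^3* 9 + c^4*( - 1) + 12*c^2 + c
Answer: C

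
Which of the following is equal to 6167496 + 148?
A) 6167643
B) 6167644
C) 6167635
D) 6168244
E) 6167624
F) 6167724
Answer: B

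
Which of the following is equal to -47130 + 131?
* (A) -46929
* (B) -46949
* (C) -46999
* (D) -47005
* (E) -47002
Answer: C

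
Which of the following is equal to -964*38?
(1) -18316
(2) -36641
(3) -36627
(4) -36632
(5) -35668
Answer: 4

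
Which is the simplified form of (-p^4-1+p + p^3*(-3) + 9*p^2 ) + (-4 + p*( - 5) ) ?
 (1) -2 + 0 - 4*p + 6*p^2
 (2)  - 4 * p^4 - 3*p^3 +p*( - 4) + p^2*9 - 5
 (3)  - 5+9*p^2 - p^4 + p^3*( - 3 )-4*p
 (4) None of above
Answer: 3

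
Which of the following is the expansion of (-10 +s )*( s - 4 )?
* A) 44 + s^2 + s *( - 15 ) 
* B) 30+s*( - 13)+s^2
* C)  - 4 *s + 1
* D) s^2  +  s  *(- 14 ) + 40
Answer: D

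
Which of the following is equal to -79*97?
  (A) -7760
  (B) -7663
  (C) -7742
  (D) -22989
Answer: B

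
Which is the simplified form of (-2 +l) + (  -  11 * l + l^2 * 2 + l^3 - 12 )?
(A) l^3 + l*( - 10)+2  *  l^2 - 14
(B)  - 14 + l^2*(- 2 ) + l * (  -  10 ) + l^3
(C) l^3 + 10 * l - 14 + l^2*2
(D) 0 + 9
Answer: A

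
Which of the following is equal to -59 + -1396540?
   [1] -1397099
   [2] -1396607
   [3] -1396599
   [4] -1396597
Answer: 3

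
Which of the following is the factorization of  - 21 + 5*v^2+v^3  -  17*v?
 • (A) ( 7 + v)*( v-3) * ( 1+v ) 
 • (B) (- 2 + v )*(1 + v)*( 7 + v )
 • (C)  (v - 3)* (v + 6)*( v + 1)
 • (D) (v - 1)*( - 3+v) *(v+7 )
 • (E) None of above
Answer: A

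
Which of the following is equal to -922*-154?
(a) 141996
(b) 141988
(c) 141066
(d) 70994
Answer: b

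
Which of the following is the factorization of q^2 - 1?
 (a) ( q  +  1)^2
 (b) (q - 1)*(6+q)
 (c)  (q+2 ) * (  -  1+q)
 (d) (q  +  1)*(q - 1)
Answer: d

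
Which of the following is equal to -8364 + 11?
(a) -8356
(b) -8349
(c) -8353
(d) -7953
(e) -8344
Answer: c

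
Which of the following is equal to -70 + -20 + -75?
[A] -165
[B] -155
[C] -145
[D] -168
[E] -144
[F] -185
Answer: A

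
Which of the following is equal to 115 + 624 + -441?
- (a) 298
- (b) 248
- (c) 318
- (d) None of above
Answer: a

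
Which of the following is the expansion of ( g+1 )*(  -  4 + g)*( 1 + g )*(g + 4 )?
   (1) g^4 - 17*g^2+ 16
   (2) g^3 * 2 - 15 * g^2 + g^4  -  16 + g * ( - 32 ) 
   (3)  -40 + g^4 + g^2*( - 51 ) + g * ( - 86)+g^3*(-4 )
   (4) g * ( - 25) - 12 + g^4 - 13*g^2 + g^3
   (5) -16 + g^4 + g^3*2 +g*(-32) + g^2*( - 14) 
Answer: 2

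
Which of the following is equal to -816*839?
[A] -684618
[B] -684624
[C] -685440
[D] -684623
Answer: B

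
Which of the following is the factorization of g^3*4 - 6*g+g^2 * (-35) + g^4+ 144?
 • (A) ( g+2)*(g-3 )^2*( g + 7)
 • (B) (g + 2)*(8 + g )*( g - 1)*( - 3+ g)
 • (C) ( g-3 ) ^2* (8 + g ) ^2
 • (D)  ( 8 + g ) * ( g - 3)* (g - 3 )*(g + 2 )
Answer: D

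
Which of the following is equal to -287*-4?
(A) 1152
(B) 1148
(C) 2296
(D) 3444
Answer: B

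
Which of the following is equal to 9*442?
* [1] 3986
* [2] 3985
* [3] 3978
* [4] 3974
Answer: 3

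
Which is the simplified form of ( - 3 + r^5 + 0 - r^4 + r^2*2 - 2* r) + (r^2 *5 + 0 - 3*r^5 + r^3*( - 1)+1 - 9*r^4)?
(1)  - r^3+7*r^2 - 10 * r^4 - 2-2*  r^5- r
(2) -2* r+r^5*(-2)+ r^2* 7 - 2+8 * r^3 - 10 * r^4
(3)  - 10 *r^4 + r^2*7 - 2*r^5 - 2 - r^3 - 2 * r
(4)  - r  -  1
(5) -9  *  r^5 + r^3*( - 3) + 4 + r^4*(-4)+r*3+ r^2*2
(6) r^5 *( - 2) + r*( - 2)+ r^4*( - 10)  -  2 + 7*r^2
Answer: 3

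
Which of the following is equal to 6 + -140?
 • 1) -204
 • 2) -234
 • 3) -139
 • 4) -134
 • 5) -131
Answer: 4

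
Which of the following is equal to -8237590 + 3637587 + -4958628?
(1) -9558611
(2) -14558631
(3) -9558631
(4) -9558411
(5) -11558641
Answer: 3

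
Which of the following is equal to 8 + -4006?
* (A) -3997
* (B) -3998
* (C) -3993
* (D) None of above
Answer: B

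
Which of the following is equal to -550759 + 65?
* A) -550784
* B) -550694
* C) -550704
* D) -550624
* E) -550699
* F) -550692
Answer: B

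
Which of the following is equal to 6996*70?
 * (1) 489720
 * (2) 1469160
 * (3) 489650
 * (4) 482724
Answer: 1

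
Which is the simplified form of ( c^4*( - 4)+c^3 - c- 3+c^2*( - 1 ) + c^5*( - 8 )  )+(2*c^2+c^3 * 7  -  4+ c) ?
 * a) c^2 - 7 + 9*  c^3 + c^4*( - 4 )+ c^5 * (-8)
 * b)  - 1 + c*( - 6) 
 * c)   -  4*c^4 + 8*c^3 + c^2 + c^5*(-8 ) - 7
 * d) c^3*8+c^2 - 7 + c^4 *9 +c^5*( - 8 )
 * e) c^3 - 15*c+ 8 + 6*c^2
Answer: c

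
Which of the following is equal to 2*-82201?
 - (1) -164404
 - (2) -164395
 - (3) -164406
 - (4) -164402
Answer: 4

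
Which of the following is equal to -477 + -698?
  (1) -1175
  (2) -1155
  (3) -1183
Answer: 1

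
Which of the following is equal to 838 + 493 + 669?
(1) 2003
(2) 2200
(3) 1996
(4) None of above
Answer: 4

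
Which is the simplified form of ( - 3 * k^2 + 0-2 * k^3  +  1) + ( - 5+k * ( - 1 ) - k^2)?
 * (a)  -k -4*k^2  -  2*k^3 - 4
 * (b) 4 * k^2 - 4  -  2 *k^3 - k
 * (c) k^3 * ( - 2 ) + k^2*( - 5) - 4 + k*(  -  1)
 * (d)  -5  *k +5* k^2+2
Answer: a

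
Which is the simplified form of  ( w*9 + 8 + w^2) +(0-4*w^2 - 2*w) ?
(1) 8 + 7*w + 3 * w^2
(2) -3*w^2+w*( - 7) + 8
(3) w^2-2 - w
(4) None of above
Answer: 4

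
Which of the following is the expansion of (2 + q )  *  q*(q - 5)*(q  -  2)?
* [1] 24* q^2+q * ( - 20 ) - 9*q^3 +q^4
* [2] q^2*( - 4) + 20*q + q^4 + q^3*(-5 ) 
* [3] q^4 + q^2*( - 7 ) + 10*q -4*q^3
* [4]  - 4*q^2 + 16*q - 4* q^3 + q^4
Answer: 2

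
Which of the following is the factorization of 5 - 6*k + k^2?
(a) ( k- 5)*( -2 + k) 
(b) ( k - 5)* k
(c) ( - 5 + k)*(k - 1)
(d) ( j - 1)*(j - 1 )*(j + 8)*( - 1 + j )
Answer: c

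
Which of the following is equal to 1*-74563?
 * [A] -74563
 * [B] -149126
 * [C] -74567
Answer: A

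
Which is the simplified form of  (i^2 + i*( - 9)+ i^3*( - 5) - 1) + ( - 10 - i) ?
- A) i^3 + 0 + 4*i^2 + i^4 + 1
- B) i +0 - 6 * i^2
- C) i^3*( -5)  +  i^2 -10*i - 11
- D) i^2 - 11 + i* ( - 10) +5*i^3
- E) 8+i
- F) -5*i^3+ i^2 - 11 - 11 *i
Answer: C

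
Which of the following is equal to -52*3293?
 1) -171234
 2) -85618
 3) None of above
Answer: 3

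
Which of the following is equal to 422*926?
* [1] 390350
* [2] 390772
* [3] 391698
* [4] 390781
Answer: 2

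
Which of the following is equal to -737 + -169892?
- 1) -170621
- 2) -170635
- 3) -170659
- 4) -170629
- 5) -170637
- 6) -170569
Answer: 4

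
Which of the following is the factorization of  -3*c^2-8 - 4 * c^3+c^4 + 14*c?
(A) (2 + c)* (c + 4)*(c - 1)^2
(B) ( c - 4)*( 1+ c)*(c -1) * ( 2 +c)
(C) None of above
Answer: C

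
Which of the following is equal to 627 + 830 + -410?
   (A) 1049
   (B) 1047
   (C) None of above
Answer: B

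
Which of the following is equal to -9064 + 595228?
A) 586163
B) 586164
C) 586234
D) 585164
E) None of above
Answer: B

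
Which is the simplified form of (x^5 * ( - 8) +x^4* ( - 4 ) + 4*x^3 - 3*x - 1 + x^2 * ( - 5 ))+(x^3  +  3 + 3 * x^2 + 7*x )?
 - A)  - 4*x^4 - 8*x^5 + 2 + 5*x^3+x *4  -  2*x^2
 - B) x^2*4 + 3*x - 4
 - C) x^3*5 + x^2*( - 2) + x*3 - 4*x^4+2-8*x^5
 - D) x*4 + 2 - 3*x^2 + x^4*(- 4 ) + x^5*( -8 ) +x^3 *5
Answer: A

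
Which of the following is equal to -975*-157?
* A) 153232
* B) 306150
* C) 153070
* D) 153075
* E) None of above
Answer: D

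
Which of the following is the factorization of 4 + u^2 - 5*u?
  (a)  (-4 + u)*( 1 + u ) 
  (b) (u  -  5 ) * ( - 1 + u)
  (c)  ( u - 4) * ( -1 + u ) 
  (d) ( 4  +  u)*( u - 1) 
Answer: c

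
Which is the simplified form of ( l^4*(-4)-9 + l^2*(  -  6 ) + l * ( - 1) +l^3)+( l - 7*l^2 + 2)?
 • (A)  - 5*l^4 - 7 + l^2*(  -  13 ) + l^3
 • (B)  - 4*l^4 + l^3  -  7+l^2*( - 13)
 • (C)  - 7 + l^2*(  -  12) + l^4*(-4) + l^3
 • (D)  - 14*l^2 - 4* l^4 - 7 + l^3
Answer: B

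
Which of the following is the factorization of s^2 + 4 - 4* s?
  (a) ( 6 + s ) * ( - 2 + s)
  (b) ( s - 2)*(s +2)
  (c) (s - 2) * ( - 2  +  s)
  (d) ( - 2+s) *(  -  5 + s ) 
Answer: c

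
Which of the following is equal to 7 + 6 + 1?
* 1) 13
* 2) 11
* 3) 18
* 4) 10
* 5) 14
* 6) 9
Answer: 5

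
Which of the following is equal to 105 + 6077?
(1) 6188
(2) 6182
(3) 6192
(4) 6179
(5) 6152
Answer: 2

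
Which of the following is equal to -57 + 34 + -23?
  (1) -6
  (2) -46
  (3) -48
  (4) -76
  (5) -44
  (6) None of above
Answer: 2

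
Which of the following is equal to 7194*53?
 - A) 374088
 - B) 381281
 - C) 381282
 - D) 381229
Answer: C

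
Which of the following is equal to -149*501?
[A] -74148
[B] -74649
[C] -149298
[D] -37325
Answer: B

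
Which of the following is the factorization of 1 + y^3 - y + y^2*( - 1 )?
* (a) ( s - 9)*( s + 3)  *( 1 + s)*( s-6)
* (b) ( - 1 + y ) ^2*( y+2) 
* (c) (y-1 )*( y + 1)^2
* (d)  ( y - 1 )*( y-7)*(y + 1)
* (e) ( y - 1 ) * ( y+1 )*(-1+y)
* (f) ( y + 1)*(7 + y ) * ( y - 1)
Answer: e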